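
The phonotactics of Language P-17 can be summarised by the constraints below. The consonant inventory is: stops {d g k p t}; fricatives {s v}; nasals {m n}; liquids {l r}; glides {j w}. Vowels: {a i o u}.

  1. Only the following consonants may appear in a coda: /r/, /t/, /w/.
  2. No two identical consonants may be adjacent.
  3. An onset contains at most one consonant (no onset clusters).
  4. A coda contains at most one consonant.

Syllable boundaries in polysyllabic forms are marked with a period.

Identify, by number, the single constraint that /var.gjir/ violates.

3

/var.gjir/: syllable 2 onset /gj/ has 2 consonants (> 1).
This is a violation of constraint 3: "An onset contains at most one consonant (no onset clusters)."
The remaining constraints (1, 2, 4) are satisfied.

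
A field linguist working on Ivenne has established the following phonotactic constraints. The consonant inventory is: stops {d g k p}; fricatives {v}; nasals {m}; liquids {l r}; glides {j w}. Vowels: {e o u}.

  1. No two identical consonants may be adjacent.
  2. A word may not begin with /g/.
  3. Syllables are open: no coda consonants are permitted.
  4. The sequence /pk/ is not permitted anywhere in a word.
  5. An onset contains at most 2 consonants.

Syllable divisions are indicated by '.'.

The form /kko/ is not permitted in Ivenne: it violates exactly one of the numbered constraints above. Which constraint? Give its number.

1

/kko/: adjacent identical consonants /kk/.
This is a violation of constraint 1: "No two identical consonants may be adjacent."
The remaining constraints (2, 3, 4, 5) are satisfied.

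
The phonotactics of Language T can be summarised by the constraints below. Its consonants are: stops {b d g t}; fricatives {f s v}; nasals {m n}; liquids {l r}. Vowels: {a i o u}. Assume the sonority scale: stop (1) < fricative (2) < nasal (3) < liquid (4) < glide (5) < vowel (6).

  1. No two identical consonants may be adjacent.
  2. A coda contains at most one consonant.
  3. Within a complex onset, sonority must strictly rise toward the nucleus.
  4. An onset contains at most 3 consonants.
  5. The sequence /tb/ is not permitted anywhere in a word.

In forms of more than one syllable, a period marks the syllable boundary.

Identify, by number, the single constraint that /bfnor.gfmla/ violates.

/bfnor.gfmla/: syllable 2 onset /gfml/ has 4 consonants (> 3).
This is a violation of constraint 4: "An onset contains at most 3 consonants."
The remaining constraints (1, 2, 3, 5) are satisfied.

4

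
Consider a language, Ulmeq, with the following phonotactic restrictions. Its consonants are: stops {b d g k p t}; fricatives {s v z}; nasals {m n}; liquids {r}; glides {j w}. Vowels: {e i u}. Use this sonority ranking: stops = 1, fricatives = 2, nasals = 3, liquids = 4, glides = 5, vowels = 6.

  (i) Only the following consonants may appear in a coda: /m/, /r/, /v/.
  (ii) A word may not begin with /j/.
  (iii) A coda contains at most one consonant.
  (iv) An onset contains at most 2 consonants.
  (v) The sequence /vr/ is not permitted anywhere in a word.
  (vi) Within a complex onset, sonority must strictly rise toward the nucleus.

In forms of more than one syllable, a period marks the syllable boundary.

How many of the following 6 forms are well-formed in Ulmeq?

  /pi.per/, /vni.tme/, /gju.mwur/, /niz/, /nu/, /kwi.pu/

5

/pi.per/ — σ1 onset /p/, coda /∅/ ok; σ2 onset /p/, coda /r/ ok → well-formed
/vni.tme/ — σ1 onset /vn/ (2→3 rises), coda /∅/ ok; σ2 onset /tm/ (1→3 rises), coda /∅/ ok → well-formed
/gju.mwur/ — σ1 onset /gj/ (1→5 rises), coda /∅/ ok; σ2 onset /mw/ (3→5 rises), coda /r/ ok → well-formed
/niz/ — violates constraint (i): syllable 1 coda contains /z/, which is not a licensed coda consonant → ill-formed
/nu/ — σ1 onset /n/, coda /∅/ ok → well-formed
/kwi.pu/ — σ1 onset /kw/ (1→5 rises), coda /∅/ ok; σ2 onset /p/, coda /∅/ ok → well-formed
Well-formed: /pi.per/, /vni.tme/, /gju.mwur/, /nu/, /kwi.pu/ → 5.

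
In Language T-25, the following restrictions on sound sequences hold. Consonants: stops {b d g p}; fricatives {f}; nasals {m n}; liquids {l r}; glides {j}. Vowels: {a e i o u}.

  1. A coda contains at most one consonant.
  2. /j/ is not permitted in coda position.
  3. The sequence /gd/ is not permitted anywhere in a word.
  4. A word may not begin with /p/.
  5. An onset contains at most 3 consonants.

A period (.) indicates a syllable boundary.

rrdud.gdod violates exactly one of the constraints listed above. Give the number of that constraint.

rrdud.gdod: contains banned sequence /gd/.
This is a violation of constraint 3: "The sequence /gd/ is not permitted anywhere in a word."
The remaining constraints (1, 2, 4, 5) are satisfied.

3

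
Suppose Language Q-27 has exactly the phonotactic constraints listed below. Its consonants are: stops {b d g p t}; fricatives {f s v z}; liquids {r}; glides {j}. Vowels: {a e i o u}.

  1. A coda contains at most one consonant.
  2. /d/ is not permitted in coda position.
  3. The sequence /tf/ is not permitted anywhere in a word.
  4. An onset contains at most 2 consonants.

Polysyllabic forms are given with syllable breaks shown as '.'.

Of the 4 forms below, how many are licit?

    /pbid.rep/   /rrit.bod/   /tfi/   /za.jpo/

1

/pbid.rep/ — violates constraint 2: syllable 1 coda contains /d/ → illicit
/rrit.bod/ — violates constraint 2: syllable 2 coda contains /d/ → illicit
/tfi/ — violates constraint 3: contains banned sequence /tf/ → illicit
/za.jpo/ — σ1 onset /z/, coda /∅/ ok; σ2 onset /jp/ (2C), coda /∅/ ok → licit
Licit: /za.jpo/ → 1.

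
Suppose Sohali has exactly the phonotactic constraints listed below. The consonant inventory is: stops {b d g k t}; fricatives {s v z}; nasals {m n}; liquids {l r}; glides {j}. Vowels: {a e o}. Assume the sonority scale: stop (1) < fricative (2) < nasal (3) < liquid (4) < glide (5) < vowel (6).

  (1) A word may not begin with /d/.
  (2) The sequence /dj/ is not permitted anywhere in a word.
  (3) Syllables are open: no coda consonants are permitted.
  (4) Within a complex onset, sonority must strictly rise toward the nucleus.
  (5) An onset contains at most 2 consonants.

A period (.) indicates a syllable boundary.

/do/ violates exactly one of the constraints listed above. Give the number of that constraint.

1

/do/: word begins with /d/.
This is a violation of constraint 1: "A word may not begin with /d/."
The remaining constraints (2, 3, 4, 5) are satisfied.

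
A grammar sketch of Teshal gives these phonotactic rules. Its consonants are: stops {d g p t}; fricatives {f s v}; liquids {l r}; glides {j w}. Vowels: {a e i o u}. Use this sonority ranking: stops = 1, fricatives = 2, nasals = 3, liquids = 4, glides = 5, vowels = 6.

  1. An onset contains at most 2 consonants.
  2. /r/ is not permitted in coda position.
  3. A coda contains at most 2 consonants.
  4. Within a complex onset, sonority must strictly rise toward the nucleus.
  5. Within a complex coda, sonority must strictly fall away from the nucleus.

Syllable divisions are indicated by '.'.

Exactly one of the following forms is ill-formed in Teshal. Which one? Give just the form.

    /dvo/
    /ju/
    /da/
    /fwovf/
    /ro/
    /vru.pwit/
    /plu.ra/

/dvo/ — σ1 onset /dv/ (1→2 rises), coda /∅/ ok → well-formed
/ju/ — σ1 onset /j/, coda /∅/ ok → well-formed
/da/ — σ1 onset /d/, coda /∅/ ok → well-formed
/fwovf/ — violates constraint 5: syllable 1 coda /vf/: /v/ (fricative, 2) → /f/ (fricative, 2) does not fall → ill-formed
/ro/ — σ1 onset /r/, coda /∅/ ok → well-formed
/vru.pwit/ — σ1 onset /vr/ (2→4 rises), coda /∅/ ok; σ2 onset /pw/ (1→5 rises), coda /t/ ok → well-formed
/plu.ra/ — σ1 onset /pl/ (1→4 rises), coda /∅/ ok; σ2 onset /r/, coda /∅/ ok → well-formed

/fwovf/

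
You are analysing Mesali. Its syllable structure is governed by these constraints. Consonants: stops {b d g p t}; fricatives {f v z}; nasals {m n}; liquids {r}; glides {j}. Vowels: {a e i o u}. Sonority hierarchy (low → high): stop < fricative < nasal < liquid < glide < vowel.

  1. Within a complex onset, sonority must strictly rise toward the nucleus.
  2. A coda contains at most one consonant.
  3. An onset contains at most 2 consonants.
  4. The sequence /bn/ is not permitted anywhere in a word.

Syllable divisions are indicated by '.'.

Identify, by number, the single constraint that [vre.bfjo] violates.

[vre.bfjo]: syllable 2 onset /bfj/ has 3 consonants (> 2).
This is a violation of constraint 3: "An onset contains at most 2 consonants."
The remaining constraints (1, 2, 4) are satisfied.

3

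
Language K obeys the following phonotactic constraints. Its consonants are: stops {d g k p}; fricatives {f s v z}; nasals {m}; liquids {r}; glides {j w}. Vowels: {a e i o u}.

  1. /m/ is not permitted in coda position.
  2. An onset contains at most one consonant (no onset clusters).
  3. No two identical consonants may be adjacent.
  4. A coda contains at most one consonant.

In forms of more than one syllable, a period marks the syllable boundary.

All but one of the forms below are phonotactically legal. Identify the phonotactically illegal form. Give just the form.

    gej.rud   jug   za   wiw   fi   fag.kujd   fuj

fag.kujd

gej.rud — σ1 onset /g/, coda /j/ ok; σ2 onset /r/, coda /d/ ok → phonotactically legal
jug — σ1 onset /j/, coda /g/ ok → phonotactically legal
za — σ1 onset /z/, coda /∅/ ok → phonotactically legal
wiw — σ1 onset /w/, coda /w/ ok → phonotactically legal
fi — σ1 onset /f/, coda /∅/ ok → phonotactically legal
fag.kujd — violates constraint 4: syllable 2 coda /jd/ has 2 consonants (> 1) → phonotactically illegal
fuj — σ1 onset /f/, coda /j/ ok → phonotactically legal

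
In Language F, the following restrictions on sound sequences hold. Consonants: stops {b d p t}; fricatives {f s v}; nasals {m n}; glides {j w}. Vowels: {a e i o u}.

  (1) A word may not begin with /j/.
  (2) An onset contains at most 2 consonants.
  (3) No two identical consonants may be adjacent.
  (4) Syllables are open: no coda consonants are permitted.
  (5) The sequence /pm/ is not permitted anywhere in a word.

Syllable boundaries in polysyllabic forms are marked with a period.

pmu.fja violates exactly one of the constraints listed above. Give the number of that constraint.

pmu.fja: contains banned sequence /pm/.
This is a violation of constraint 5: "The sequence /pm/ is not permitted anywhere in a word."
The remaining constraints (1, 2, 3, 4) are satisfied.

5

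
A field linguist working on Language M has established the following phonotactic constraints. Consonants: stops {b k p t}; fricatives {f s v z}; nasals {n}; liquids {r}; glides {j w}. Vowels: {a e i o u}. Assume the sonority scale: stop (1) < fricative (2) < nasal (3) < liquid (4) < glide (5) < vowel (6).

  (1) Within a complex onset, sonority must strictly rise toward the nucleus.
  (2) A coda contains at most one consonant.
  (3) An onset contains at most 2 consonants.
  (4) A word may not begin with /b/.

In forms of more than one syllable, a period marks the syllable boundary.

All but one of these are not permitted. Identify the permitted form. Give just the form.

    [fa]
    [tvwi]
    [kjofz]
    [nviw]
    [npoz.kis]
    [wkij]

[fa]

[fa] — σ1 onset /f/, coda /∅/ ok → permitted
[tvwi] — violates constraint 3: syllable 1 onset /tvw/ has 3 consonants (> 2) → not permitted
[kjofz] — violates constraint 2: syllable 1 coda /fz/ has 2 consonants (> 1) → not permitted
[nviw] — violates constraint 1: syllable 1 onset /nv/: /n/ (nasal, 3) → /v/ (fricative, 2) does not rise → not permitted
[npoz.kis] — violates constraint 1: syllable 1 onset /np/: /n/ (nasal, 3) → /p/ (stop, 1) does not rise → not permitted
[wkij] — violates constraint 1: syllable 1 onset /wk/: /w/ (glide, 5) → /k/ (stop, 1) does not rise → not permitted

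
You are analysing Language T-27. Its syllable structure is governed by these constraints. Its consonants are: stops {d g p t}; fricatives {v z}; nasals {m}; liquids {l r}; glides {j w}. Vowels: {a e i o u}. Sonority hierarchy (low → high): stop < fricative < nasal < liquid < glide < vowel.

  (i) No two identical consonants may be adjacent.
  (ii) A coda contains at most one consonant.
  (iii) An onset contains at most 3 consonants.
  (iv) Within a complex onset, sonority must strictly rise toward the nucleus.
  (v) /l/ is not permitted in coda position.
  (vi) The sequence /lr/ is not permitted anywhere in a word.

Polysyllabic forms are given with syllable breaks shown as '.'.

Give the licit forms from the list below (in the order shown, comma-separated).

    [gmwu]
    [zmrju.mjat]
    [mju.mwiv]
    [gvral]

[gmwu], [mju.mwiv]

[gmwu] — σ1 onset /gmw/ (1→3→5 rises), coda /∅/ ok → licit
[zmrju.mjat] — violates constraint (iii): syllable 1 onset /zmrj/ has 4 consonants (> 3) → illicit
[mju.mwiv] — σ1 onset /mj/ (3→5 rises), coda /∅/ ok; σ2 onset /mw/ (3→5 rises), coda /v/ ok → licit
[gvral] — violates constraint (v): syllable 1 coda contains /l/ → illicit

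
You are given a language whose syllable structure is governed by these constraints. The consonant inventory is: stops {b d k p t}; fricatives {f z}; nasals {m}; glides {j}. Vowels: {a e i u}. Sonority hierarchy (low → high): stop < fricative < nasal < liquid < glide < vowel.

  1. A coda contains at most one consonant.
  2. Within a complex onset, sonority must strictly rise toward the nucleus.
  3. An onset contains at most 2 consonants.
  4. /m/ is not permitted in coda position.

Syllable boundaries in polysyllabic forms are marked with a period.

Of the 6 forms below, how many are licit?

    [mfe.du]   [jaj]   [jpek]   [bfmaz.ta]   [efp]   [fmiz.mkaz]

[mfe.du] — violates constraint 2: syllable 1 onset /mf/: /m/ (nasal, 3) → /f/ (fricative, 2) does not rise → illicit
[jaj] — σ1 onset /j/, coda /j/ ok → licit
[jpek] — violates constraint 2: syllable 1 onset /jp/: /j/ (glide, 5) → /p/ (stop, 1) does not rise → illicit
[bfmaz.ta] — violates constraint 3: syllable 1 onset /bfm/ has 3 consonants (> 2) → illicit
[efp] — violates constraint 1: syllable 1 coda /fp/ has 2 consonants (> 1) → illicit
[fmiz.mkaz] — violates constraint 2: syllable 2 onset /mk/: /m/ (nasal, 3) → /k/ (stop, 1) does not rise → illicit
Licit: [jaj] → 1.

1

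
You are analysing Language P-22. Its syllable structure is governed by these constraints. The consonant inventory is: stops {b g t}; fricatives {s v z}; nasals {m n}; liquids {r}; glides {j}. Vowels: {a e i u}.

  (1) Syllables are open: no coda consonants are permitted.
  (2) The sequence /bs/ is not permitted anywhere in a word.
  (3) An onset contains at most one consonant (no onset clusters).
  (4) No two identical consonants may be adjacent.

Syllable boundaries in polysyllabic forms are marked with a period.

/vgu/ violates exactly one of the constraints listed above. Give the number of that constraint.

3

/vgu/: syllable 1 onset /vg/ has 2 consonants (> 1).
This is a violation of constraint 3: "An onset contains at most one consonant (no onset clusters)."
The remaining constraints (1, 2, 4) are satisfied.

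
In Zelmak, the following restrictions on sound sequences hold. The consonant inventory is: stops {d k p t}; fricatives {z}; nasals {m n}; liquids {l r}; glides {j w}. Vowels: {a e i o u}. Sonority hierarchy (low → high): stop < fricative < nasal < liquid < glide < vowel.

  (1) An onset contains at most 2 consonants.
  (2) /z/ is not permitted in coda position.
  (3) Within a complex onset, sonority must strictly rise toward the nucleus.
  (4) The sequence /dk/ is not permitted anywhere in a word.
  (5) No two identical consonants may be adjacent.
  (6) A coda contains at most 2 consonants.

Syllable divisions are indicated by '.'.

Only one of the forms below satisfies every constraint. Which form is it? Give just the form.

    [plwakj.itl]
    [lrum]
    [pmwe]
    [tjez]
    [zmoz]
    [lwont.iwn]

[lwont.iwn]

[plwakj.itl] — violates constraint 1: syllable 1 onset /plw/ has 3 consonants (> 2) → illicit
[lrum] — violates constraint 3: syllable 1 onset /lr/: /l/ (liquid, 4) → /r/ (liquid, 4) does not rise → illicit
[pmwe] — violates constraint 1: syllable 1 onset /pmw/ has 3 consonants (> 2) → illicit
[tjez] — violates constraint 2: syllable 1 coda contains /z/ → illicit
[zmoz] — violates constraint 2: syllable 1 coda contains /z/ → illicit
[lwont.iwn] — σ1 onset /lw/ (4→5 rises), coda /nt/ (2C) ok; σ2 onset /∅/, coda /wn/ (2C) ok → licit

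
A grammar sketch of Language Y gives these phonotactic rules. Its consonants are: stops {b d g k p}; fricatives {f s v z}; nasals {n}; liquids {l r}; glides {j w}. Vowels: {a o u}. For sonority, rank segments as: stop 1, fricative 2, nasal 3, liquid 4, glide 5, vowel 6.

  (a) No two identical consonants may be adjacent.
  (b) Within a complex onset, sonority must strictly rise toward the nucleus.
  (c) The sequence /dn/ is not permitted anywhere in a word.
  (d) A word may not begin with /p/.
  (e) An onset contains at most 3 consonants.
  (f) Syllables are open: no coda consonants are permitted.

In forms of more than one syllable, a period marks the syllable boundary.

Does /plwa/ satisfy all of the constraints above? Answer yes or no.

/plwa/ — violates constraint (d): word begins with /p/ → phonotactically illegal

no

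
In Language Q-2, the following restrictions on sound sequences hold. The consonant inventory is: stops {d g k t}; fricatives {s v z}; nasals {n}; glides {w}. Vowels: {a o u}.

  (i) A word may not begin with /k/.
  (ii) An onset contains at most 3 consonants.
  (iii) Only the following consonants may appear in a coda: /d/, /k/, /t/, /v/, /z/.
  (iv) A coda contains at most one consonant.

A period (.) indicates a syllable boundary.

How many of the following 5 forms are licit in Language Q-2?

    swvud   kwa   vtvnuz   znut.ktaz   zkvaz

3

swvud — σ1 onset /swv/ (3C), coda /d/ ok → licit
kwa — violates constraint (i): word begins with /k/ → illicit
vtvnuz — violates constraint (ii): syllable 1 onset /vtvn/ has 4 consonants (> 3) → illicit
znut.ktaz — σ1 onset /zn/ (2C), coda /t/ ok; σ2 onset /kt/ (2C), coda /z/ ok → licit
zkvaz — σ1 onset /zkv/ (3C), coda /z/ ok → licit
Licit: swvud, znut.ktaz, zkvaz → 3.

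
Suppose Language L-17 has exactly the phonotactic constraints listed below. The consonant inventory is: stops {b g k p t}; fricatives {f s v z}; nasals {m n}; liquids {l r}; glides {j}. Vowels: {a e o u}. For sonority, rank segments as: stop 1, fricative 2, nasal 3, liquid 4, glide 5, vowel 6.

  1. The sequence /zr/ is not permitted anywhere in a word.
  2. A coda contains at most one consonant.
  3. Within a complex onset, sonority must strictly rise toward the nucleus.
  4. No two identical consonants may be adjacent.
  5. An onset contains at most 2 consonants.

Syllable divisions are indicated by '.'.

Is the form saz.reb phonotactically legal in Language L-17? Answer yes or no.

saz.reb — violates constraint 1: contains banned sequence /zr/ → phonotactically illegal

no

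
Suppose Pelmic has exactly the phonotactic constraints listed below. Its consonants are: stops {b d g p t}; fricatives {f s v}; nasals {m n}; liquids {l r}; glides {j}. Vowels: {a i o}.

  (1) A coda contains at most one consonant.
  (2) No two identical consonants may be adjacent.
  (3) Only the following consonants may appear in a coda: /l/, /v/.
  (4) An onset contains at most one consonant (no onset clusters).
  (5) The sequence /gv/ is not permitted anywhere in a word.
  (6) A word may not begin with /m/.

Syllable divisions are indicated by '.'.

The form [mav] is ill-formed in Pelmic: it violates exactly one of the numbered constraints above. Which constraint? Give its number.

[mav]: word begins with /m/.
This is a violation of constraint 6: "A word may not begin with /m/."
The remaining constraints (1, 2, 3, 4, 5) are satisfied.

6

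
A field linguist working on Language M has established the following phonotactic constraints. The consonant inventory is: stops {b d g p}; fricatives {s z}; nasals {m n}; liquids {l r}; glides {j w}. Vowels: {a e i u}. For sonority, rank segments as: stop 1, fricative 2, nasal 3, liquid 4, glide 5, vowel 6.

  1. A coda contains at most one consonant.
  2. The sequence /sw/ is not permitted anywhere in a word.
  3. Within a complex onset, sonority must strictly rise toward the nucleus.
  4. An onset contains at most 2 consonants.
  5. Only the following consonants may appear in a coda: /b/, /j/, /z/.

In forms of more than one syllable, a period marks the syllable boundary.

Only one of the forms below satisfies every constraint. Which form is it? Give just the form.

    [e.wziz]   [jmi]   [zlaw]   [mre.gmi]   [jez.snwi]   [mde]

[mre.gmi]

[e.wziz] — violates constraint 3: syllable 2 onset /wz/: /w/ (glide, 5) → /z/ (fricative, 2) does not rise → phonotactically illegal
[jmi] — violates constraint 3: syllable 1 onset /jm/: /j/ (glide, 5) → /m/ (nasal, 3) does not rise → phonotactically illegal
[zlaw] — violates constraint 5: syllable 1 coda contains /w/, which is not a licensed coda consonant → phonotactically illegal
[mre.gmi] — σ1 onset /mr/ (3→4 rises), coda /∅/ ok; σ2 onset /gm/ (1→3 rises), coda /∅/ ok → phonotactically legal
[jez.snwi] — violates constraint 4: syllable 2 onset /snw/ has 3 consonants (> 2) → phonotactically illegal
[mde] — violates constraint 3: syllable 1 onset /md/: /m/ (nasal, 3) → /d/ (stop, 1) does not rise → phonotactically illegal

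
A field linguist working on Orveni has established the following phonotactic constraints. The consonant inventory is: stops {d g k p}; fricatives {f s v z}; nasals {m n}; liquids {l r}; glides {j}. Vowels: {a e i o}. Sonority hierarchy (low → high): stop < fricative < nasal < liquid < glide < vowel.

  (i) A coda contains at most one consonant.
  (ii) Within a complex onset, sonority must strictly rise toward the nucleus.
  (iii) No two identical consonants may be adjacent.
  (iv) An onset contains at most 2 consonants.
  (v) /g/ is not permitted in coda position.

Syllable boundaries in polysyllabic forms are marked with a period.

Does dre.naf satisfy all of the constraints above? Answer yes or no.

yes

dre.naf — σ1 onset /dr/ (1→4 rises), coda /∅/ ok; σ2 onset /n/, coda /f/ ok → permitted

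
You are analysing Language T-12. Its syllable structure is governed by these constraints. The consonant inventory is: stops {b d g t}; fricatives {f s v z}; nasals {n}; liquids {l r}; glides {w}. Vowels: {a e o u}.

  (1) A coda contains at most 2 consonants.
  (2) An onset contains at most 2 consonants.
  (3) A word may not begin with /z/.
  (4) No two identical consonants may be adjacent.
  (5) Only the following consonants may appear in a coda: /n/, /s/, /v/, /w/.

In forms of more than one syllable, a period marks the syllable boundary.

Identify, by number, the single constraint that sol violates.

5

sol: syllable 1 coda contains /l/, which is not a licensed coda consonant.
This is a violation of constraint 5: "Only the following consonants may appear in a coda: /n/, /s/, /v/, /w/."
The remaining constraints (1, 2, 3, 4) are satisfied.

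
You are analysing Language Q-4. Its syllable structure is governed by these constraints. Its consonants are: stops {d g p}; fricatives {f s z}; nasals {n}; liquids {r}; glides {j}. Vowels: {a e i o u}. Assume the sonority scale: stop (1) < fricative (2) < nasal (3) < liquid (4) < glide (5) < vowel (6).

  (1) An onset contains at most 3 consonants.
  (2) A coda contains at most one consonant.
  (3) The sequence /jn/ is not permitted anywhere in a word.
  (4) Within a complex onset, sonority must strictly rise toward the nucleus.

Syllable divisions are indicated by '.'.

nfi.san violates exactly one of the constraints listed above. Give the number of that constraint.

nfi.san: syllable 1 onset /nf/: /n/ (nasal, 3) → /f/ (fricative, 2) does not rise.
This is a violation of constraint 4: "Within a complex onset, sonority must strictly rise toward the nucleus."
The remaining constraints (1, 2, 3) are satisfied.

4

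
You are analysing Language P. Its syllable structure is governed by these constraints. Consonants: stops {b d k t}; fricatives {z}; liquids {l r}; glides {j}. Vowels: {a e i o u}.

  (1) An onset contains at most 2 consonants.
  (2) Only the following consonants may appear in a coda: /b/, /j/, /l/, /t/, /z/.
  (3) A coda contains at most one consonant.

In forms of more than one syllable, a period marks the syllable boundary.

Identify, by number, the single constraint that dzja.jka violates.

1

dzja.jka: syllable 1 onset /dzj/ has 3 consonants (> 2).
This is a violation of constraint 1: "An onset contains at most 2 consonants."
The remaining constraints (2, 3) are satisfied.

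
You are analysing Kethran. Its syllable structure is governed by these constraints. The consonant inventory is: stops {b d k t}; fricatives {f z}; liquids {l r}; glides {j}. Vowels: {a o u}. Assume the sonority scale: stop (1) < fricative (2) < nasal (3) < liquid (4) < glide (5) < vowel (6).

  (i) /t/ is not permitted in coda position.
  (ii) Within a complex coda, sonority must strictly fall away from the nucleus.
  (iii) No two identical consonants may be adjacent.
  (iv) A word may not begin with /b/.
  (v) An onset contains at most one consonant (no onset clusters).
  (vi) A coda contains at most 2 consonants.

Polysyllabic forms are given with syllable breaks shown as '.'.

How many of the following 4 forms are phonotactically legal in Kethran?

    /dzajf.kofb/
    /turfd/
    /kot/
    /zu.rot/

/dzajf.kofb/ — violates constraint (v): syllable 1 onset /dz/ has 2 consonants (> 1) → phonotactically illegal
/turfd/ — violates constraint (vi): syllable 1 coda /rfd/ has 3 consonants (> 2) → phonotactically illegal
/kot/ — violates constraint (i): syllable 1 coda contains /t/ → phonotactically illegal
/zu.rot/ — violates constraint (i): syllable 2 coda contains /t/ → phonotactically illegal
No form is phonotactically legal → 0.

0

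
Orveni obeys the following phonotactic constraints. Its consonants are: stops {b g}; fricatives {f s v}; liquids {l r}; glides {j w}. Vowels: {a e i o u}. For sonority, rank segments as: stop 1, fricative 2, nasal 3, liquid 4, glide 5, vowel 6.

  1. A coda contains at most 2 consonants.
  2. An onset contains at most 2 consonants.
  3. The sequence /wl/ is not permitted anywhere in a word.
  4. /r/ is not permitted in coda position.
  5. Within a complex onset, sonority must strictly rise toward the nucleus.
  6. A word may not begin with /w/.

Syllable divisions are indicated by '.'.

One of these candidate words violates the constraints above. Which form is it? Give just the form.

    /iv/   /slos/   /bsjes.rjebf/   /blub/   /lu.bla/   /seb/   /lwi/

/iv/ — σ1 onset /∅/, coda /v/ ok → phonotactically legal
/slos/ — σ1 onset /sl/ (2→4 rises), coda /s/ ok → phonotactically legal
/bsjes.rjebf/ — violates constraint 2: syllable 1 onset /bsj/ has 3 consonants (> 2) → phonotactically illegal
/blub/ — σ1 onset /bl/ (1→4 rises), coda /b/ ok → phonotactically legal
/lu.bla/ — σ1 onset /l/, coda /∅/ ok; σ2 onset /bl/ (1→4 rises), coda /∅/ ok → phonotactically legal
/seb/ — σ1 onset /s/, coda /b/ ok → phonotactically legal
/lwi/ — σ1 onset /lw/ (4→5 rises), coda /∅/ ok → phonotactically legal

/bsjes.rjebf/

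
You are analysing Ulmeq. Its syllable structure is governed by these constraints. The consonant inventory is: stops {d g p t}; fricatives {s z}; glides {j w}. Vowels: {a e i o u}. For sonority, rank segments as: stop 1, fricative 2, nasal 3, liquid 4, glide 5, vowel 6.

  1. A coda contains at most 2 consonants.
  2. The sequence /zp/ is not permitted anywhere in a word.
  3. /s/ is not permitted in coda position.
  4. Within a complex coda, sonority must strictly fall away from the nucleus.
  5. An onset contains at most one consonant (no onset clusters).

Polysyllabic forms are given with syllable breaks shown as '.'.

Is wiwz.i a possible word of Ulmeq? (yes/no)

wiwz.i — σ1 onset /w/, coda /wz/ (5→2 falls) ok; σ2 onset /∅/, coda /∅/ ok → licit

yes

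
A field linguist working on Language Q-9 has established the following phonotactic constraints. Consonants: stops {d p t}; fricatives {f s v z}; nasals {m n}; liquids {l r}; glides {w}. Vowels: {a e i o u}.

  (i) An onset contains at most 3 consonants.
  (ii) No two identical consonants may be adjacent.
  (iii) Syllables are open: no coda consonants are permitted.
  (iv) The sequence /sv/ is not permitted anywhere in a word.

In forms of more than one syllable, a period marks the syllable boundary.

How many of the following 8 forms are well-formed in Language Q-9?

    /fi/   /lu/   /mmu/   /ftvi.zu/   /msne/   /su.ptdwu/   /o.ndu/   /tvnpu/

/fi/ — σ1 onset /f/, coda /∅/ ok → well-formed
/lu/ — σ1 onset /l/, coda /∅/ ok → well-formed
/mmu/ — violates constraint (ii): adjacent identical consonants /mm/ → ill-formed
/ftvi.zu/ — σ1 onset /ftv/ (3C), coda /∅/ ok; σ2 onset /z/, coda /∅/ ok → well-formed
/msne/ — σ1 onset /msn/ (3C), coda /∅/ ok → well-formed
/su.ptdwu/ — violates constraint (i): syllable 2 onset /ptdw/ has 4 consonants (> 3) → ill-formed
/o.ndu/ — σ1 onset /∅/, coda /∅/ ok; σ2 onset /nd/ (2C), coda /∅/ ok → well-formed
/tvnpu/ — violates constraint (i): syllable 1 onset /tvnp/ has 4 consonants (> 3) → ill-formed
Well-formed: /fi/, /lu/, /ftvi.zu/, /msne/, /o.ndu/ → 5.

5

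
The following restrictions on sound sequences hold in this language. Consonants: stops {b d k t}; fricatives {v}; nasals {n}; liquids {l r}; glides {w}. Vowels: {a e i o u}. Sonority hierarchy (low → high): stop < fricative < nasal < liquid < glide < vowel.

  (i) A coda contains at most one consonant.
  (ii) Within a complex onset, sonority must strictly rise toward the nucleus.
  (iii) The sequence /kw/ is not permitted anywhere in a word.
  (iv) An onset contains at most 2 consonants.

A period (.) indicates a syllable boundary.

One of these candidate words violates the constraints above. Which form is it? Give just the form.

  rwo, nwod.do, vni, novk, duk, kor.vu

rwo — σ1 onset /rw/ (4→5 rises), coda /∅/ ok → phonotactically legal
nwod.do — σ1 onset /nw/ (3→5 rises), coda /d/ ok; σ2 onset /d/, coda /∅/ ok → phonotactically legal
vni — σ1 onset /vn/ (2→3 rises), coda /∅/ ok → phonotactically legal
novk — violates constraint (i): syllable 1 coda /vk/ has 2 consonants (> 1) → phonotactically illegal
duk — σ1 onset /d/, coda /k/ ok → phonotactically legal
kor.vu — σ1 onset /k/, coda /r/ ok; σ2 onset /v/, coda /∅/ ok → phonotactically legal

novk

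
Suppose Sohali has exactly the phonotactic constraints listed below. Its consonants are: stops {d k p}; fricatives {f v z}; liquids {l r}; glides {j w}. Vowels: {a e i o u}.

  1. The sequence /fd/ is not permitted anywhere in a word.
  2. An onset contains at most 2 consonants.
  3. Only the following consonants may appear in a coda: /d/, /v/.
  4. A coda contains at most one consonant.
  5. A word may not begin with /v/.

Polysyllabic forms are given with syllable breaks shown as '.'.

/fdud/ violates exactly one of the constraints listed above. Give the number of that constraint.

/fdud/: contains banned sequence /fd/.
This is a violation of constraint 1: "The sequence /fd/ is not permitted anywhere in a word."
The remaining constraints (2, 3, 4, 5) are satisfied.

1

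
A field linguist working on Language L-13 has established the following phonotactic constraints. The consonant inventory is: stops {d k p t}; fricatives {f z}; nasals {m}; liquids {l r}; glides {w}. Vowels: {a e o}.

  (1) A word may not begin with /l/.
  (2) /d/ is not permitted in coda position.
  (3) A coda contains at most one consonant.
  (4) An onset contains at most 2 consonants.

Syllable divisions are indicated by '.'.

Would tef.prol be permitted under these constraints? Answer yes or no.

yes

tef.prol — σ1 onset /t/, coda /f/ ok; σ2 onset /pr/ (2C), coda /l/ ok → permitted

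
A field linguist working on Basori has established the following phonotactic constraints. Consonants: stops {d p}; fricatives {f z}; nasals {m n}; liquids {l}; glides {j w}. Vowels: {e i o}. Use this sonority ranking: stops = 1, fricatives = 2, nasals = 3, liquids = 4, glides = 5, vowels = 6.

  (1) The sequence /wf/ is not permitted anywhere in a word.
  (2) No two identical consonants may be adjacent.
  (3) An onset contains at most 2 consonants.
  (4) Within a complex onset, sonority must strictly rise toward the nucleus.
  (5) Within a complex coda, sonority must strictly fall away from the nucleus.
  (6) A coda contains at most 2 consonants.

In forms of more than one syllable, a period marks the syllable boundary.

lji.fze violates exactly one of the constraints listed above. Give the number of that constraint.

lji.fze: syllable 2 onset /fz/: /f/ (fricative, 2) → /z/ (fricative, 2) does not rise.
This is a violation of constraint 4: "Within a complex onset, sonority must strictly rise toward the nucleus."
The remaining constraints (1, 2, 3, 5, 6) are satisfied.

4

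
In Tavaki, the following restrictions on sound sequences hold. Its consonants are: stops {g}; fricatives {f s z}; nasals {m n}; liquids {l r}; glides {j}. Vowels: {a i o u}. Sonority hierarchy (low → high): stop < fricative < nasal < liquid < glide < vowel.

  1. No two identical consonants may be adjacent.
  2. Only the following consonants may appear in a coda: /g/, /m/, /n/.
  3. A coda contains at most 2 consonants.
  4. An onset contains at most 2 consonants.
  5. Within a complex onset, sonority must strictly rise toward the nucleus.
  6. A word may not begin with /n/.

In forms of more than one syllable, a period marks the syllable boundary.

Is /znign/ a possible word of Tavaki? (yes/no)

yes

/znign/ — σ1 onset /zn/ (2→3 rises), coda /gn/ (2C) ok → phonotactically legal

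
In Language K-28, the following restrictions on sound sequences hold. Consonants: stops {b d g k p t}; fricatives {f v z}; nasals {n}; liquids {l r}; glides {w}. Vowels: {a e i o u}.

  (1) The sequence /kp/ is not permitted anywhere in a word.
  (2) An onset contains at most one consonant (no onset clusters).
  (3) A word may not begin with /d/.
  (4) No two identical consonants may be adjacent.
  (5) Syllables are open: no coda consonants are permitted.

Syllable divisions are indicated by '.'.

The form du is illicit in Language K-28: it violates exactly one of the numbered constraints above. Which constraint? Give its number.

du: word begins with /d/.
This is a violation of constraint 3: "A word may not begin with /d/."
The remaining constraints (1, 2, 4, 5) are satisfied.

3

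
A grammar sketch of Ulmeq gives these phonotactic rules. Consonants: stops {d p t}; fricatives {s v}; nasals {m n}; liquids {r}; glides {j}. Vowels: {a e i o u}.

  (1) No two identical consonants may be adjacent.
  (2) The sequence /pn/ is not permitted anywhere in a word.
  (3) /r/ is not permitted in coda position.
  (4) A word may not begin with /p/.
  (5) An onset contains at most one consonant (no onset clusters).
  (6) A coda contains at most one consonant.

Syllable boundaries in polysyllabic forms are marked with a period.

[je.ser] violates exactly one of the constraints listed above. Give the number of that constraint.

3

[je.ser]: syllable 2 coda contains /r/.
This is a violation of constraint 3: "/r/ is not permitted in coda position."
The remaining constraints (1, 2, 4, 5, 6) are satisfied.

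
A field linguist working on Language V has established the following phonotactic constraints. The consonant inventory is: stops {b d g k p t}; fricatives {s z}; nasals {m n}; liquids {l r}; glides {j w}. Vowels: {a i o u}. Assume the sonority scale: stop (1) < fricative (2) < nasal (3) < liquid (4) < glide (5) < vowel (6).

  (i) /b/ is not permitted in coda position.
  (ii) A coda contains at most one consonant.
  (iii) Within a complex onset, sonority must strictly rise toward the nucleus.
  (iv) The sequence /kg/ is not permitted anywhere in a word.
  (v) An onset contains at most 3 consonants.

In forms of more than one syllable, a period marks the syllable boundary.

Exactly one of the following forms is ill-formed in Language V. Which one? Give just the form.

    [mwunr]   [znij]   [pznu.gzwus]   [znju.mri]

[mwunr]

[mwunr] — violates constraint (ii): syllable 1 coda /nr/ has 2 consonants (> 1) → ill-formed
[znij] — σ1 onset /zn/ (2→3 rises), coda /j/ ok → well-formed
[pznu.gzwus] — σ1 onset /pzn/ (1→2→3 rises), coda /∅/ ok; σ2 onset /gzw/ (1→2→5 rises), coda /s/ ok → well-formed
[znju.mri] — σ1 onset /znj/ (2→3→5 rises), coda /∅/ ok; σ2 onset /mr/ (3→4 rises), coda /∅/ ok → well-formed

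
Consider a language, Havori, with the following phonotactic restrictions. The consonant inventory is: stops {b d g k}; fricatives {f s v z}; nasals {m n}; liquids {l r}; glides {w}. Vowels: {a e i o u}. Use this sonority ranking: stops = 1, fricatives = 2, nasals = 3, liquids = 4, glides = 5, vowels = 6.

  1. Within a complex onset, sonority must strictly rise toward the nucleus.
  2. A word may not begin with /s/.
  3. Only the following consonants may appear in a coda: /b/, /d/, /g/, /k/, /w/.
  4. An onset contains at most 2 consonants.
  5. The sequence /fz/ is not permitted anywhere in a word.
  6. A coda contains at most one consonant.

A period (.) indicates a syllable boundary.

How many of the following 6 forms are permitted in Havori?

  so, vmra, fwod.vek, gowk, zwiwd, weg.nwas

1

so — violates constraint 2: word begins with /s/ → not permitted
vmra — violates constraint 4: syllable 1 onset /vmr/ has 3 consonants (> 2) → not permitted
fwod.vek — σ1 onset /fw/ (2→5 rises), coda /d/ ok; σ2 onset /v/, coda /k/ ok → permitted
gowk — violates constraint 6: syllable 1 coda /wk/ has 2 consonants (> 1) → not permitted
zwiwd — violates constraint 6: syllable 1 coda /wd/ has 2 consonants (> 1) → not permitted
weg.nwas — violates constraint 3: syllable 2 coda contains /s/, which is not a licensed coda consonant → not permitted
Permitted: fwod.vek → 1.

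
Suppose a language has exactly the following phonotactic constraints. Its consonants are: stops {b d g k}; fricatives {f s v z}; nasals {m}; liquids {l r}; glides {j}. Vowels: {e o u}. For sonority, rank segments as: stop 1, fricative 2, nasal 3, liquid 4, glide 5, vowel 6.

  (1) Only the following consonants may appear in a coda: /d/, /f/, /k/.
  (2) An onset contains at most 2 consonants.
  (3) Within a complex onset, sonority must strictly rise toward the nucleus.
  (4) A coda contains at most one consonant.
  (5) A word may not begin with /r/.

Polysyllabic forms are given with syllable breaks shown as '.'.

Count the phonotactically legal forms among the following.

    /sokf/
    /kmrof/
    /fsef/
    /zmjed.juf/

/sokf/ — violates constraint 4: syllable 1 coda /kf/ has 2 consonants (> 1) → phonotactically illegal
/kmrof/ — violates constraint 2: syllable 1 onset /kmr/ has 3 consonants (> 2) → phonotactically illegal
/fsef/ — violates constraint 3: syllable 1 onset /fs/: /f/ (fricative, 2) → /s/ (fricative, 2) does not rise → phonotactically illegal
/zmjed.juf/ — violates constraint 2: syllable 1 onset /zmj/ has 3 consonants (> 2) → phonotactically illegal
No form is phonotactically legal → 0.

0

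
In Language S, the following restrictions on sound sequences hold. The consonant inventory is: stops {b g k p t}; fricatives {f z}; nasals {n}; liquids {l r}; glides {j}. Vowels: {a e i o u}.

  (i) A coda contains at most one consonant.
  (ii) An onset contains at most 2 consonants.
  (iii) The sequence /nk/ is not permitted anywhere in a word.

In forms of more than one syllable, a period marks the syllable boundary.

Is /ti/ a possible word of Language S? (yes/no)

/ti/ — σ1 onset /t/, coda /∅/ ok → permitted

yes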